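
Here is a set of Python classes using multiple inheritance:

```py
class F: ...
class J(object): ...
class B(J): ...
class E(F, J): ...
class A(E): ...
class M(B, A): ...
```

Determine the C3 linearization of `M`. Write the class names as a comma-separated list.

L[M] = M + merge(L[B], L[A], [B A])
  take B:  [B J object] + [A E F J object] + [B A]
  take A:  [J object] + [A E F J object] + [A]
  take E:  [J object] + [E F J object]
  take F:  [J object] + [F J object]
  take J:  [J object] + [J object]
  take object:  [object] + [object]

M, B, A, E, F, J, object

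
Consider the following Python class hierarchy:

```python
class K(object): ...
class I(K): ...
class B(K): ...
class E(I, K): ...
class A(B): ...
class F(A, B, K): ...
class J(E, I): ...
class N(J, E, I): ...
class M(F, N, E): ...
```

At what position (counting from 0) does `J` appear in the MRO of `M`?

5

L[M] = M + merge(L[F], L[N], L[E], [F N E])
  take F:  [F A B K object] + [N J E I K object] + [E I K object] + [F N E]
  take A:  [A B K object] + [N J E I K object] + [E I K object] + [N E]
  take B:  [B K object] + [N J E I K object] + [E I K object] + [N E]
  take N:  [K object] + [N J E I K object] + [E I K object] + [N E]
  take J:  [K object] + [J E I K object] + [E I K object] + [E]
  take E:  [K object] + [E I K object] + [E I K object] + [E]
  take I:  [K object] + [I K object] + [I K object]
  take K:  [K object] + [K object] + [K object]
  take object:  [object] + [object] + [object]
MRO: M F A B N J E I K object
J sits at index 5.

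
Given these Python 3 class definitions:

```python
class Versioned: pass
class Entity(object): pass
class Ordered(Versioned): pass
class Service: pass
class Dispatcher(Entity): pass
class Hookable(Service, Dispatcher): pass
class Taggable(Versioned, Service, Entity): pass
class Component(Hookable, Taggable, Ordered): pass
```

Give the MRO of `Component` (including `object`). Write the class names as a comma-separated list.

L[Component] = Component + merge(L[Hookable], L[Taggable], L[Ordered], [Hookable Taggable Ordered])
  take Hookable:  [Hookable Service Dispatcher Entity object] + [Taggable Versioned Service Entity object] + [Ordered Versioned object] + [Hookable Taggable Ordered]
  take Taggable:  [Service Dispatcher Entity object] + [Taggable Versioned Service Entity object] + [Ordered Versioned object] + [Taggable Ordered]
  take Ordered:  [Service Dispatcher Entity object] + [Versioned Service Entity object] + [Ordered Versioned object] + [Ordered]
  take Versioned:  [Service Dispatcher Entity object] + [Versioned Service Entity object] + [Versioned object]
  take Service:  [Service Dispatcher Entity object] + [Service Entity object] + [object]
  take Dispatcher:  [Dispatcher Entity object] + [Entity object] + [object]
  take Entity:  [Entity object] + [Entity object] + [object]
  take object:  [object] + [object] + [object]

Component, Hookable, Taggable, Ordered, Versioned, Service, Dispatcher, Entity, object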